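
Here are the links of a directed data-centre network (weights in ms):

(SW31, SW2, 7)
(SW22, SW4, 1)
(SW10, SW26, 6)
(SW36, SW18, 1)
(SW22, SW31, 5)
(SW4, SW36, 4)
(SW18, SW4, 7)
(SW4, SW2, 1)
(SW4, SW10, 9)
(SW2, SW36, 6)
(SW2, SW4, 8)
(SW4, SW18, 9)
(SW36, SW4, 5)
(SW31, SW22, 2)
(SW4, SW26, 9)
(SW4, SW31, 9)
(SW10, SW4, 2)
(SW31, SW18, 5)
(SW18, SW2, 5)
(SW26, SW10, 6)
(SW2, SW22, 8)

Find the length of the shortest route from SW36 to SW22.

14 ms

Shortest distances from SW36:
SW36: 0
SW18: 1  (via SW36)
SW4: 5  (via SW36)
SW2: 6  (via SW18)
SW31: 14  (via SW4)
SW10: 14  (via SW4)
SW22: 14  (via SW2)
Shortest route: SW36–SW18–SW2–SW22 = 14 ms.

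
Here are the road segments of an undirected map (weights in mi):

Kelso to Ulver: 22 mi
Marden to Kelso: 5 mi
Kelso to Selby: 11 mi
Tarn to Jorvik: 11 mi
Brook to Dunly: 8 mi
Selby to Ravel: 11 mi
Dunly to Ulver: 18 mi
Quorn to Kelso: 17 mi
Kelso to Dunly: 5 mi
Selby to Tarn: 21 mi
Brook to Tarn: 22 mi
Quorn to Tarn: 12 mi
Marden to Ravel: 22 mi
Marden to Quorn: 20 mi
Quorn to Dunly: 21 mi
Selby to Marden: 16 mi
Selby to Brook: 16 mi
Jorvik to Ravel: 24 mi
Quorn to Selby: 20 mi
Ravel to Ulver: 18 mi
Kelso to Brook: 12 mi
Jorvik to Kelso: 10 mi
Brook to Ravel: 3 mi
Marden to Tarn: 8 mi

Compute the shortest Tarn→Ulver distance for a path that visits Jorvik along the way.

43 mi

Shortest Tarn→Jorvik: Tarn–Jorvik = 11
Shortest Jorvik→Ulver: Jorvik–Kelso–Ulver = 32
Total via Jorvik: 11 + 32 = 43 mi.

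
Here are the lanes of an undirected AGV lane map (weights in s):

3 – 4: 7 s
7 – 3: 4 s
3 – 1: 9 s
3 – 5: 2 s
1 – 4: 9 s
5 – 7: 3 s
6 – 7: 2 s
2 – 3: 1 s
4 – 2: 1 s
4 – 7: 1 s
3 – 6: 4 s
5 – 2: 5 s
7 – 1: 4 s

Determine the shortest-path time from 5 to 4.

Settle nodes by increasing distance from 5:
5: 0
3: 2  (via 5)
2: 3  (via 3)
7: 3  (via 5)
4: 4  (via 2)
Shortest route: 5 → 3 → 2 → 4 = 4 s.

4 s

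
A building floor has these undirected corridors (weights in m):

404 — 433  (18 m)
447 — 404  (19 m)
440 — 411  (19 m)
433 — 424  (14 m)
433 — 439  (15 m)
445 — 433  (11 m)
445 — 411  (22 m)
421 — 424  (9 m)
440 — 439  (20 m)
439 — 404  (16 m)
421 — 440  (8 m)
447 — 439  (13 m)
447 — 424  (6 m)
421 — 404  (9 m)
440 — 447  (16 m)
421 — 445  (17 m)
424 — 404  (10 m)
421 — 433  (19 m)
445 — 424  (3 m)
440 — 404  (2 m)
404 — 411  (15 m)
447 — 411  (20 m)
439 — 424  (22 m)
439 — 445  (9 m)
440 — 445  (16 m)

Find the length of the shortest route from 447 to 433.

Running Dijkstra from 447:
447: 0
424: 6  (via 447)
445: 9  (via 424)
439: 13  (via 447)
421: 15  (via 424)
440: 16  (via 447)
404: 16  (via 424)
411: 20  (via 447)
433: 20  (via 424)
Shortest route: 447–424–433 = 20 m.

20 m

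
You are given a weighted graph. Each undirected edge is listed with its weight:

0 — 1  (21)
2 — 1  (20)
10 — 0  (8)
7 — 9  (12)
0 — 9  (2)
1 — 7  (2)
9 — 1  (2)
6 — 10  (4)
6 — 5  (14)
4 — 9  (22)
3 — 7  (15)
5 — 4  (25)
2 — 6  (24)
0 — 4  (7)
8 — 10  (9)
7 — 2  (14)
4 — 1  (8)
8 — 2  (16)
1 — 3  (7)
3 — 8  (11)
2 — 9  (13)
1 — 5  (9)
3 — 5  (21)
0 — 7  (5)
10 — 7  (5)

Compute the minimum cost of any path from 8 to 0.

Shortest distances from 8:
8: 0
10: 9  (via 8)
3: 11  (via 8)
6: 13  (via 10)
7: 14  (via 10)
1: 16  (via 7)
2: 16  (via 8)
0: 17  (via 10)
Shortest route: 8–10–0 = 17.

17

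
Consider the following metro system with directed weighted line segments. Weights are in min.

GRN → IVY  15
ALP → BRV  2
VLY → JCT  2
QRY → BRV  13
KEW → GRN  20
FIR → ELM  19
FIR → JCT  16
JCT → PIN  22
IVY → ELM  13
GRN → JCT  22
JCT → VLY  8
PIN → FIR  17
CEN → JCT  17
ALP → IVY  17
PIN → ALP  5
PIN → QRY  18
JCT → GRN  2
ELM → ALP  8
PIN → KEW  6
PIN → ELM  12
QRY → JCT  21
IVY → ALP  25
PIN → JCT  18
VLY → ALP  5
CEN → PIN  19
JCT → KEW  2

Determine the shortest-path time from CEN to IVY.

Enumerating some paths:
CEN–PIN–ALP–IVY: 19+5+17 = 41
CEN–JCT–GRN–IVY: 17+2+15 = 34
The minimum is 34 min via CEN–JCT–GRN–IVY.

34 min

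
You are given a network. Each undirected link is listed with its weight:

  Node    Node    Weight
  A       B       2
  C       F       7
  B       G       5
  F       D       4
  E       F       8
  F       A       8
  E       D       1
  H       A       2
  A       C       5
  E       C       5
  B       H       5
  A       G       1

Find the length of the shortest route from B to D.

13

Running Dijkstra from B:
B: 0
A: 2  (via B)
G: 3  (via A)
H: 4  (via A)
C: 7  (via A)
F: 10  (via A)
E: 12  (via C)
D: 13  (via E)
Shortest route: B–A–C–E–D = 13.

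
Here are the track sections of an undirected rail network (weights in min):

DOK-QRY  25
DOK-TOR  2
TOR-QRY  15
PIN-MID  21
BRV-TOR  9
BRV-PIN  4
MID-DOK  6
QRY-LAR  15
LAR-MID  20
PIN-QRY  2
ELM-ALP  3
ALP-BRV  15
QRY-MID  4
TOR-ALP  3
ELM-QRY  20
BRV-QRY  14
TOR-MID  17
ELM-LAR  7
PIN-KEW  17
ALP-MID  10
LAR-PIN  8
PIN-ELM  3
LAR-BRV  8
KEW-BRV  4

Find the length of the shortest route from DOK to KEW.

15 min

Settle nodes by increasing distance from DOK:
DOK: 0
TOR: 2  (via DOK)
ALP: 5  (via TOR)
MID: 6  (via DOK)
ELM: 8  (via ALP)
QRY: 10  (via MID)
BRV: 11  (via TOR)
PIN: 11  (via ELM)
KEW: 15  (via BRV)
Shortest route: DOK → TOR → BRV → KEW = 15 min.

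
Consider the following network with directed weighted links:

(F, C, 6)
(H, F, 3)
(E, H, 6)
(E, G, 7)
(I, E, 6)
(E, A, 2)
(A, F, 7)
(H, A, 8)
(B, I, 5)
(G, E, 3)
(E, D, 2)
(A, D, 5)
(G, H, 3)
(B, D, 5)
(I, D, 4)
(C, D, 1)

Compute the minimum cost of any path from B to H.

17

Enumerating some paths:
B - I - E - H: 5+6+6 = 17
B - I - E - G - H: 5+6+7+3 = 21
Cheapest is B - I - E - H at 17.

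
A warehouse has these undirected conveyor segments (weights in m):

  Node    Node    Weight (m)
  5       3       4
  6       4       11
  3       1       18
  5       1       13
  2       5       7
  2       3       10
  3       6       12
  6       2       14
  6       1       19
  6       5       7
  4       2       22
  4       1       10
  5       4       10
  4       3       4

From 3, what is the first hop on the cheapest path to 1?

Compare a few routes:
3 - 4 - 1: 4+10 = 14
3 - 5 - 1: 4+13 = 17
Cheapest is 3 - 4 - 1 at 14 m.
So from 3 the first move is to 4.

4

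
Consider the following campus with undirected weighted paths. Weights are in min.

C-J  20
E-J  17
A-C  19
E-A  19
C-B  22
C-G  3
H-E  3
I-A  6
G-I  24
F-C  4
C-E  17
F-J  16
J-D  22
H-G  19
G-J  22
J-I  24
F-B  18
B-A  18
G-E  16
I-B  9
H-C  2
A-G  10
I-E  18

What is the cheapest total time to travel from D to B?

Enumerating some paths:
D - J - C - B: 22+20+22 = 64
D - J - I - B: 22+24+9 = 55
D - J - F - B: 22+16+18 = 56
Cheapest is D - J - I - B at 55 min.

55 min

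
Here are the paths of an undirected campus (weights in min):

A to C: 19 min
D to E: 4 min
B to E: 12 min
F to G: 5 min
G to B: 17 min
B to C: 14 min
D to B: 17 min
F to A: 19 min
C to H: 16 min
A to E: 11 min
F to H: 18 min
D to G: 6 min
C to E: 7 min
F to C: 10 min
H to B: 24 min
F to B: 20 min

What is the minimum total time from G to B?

Compare a few routes:
G–D–E–B: 6+4+12 = 22
G–B: 17 = 17
G–D–B: 6+17 = 23
G–F–B: 5+20 = 25
Cheapest is G–B at 17 min.

17 min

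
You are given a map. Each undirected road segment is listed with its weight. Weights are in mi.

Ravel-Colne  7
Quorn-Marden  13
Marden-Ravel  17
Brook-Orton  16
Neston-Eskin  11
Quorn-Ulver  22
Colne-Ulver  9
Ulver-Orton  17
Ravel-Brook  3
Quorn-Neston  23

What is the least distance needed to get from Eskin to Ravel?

64 mi

Candidate routes:
Eskin–Neston–Quorn–Ulver–Colne–Ravel: 11+23+22+9+7 = 72
Eskin–Neston–Quorn–Marden–Ravel: 11+23+13+17 = 64
Eskin–Neston–Quorn–Ulver–Orton–Brook–Ravel: 11+23+22+17+16+3 = 92
Cheapest is Eskin–Neston–Quorn–Marden–Ravel at 64 mi.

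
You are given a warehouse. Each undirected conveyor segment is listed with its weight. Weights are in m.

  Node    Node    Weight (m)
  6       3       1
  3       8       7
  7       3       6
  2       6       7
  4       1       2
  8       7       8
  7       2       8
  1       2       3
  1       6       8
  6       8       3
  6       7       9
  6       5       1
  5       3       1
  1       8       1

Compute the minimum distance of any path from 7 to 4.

Compare a few routes:
7 → 8 → 1 → 4: 8+1+2 = 11
7 → 2 → 1 → 4: 8+3+2 = 13
The minimum is 11 m via 7 → 8 → 1 → 4.

11 m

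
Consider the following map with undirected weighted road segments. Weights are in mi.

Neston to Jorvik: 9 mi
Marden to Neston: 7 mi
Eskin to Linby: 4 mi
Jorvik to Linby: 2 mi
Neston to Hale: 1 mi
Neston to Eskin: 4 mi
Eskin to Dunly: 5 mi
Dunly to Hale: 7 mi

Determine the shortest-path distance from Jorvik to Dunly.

Compare a few routes:
Jorvik–Neston–Hale–Dunly: 9+1+7 = 17
Jorvik–Linby–Eskin–Neston–Hale–Dunly: 2+4+4+1+7 = 18
Jorvik–Linby–Eskin–Dunly: 2+4+5 = 11
Cheapest is Jorvik–Linby–Eskin–Dunly at 11 mi.

11 mi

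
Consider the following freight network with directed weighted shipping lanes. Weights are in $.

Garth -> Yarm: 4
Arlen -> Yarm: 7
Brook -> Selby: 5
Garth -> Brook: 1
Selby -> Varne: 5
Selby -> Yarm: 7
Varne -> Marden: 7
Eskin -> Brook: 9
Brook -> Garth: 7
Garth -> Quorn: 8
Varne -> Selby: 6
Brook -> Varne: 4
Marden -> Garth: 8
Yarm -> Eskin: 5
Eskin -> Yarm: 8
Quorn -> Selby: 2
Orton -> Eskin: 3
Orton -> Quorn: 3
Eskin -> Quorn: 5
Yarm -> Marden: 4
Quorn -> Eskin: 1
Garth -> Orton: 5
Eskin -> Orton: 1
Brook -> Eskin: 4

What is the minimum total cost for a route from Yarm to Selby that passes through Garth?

Best Yarm to Garth: Yarm–Marden–Garth costing 12
Shortest Garth→Selby: Garth–Brook–Selby = 6
Total via Garth: 12 + 6 = $18.

$18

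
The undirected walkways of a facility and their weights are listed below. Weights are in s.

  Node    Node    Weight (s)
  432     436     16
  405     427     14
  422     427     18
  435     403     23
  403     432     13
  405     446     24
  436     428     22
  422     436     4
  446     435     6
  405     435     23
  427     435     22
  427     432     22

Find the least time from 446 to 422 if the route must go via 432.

62 s

Best 446 to 432: 446–435–403–432 costing 42
Shortest 432→422: 432–436–422 = 20
Total via 432: 42 + 20 = 62 s.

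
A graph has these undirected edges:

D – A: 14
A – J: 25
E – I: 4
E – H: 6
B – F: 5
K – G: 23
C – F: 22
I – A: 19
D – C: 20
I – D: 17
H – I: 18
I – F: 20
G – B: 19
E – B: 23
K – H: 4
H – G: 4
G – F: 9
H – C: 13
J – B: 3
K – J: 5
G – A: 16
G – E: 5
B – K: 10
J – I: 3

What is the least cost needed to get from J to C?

22

Running Dijkstra from J:
J: 0
B: 3  (via J)
I: 3  (via J)
K: 5  (via J)
E: 7  (via I)
F: 8  (via B)
H: 9  (via K)
G: 12  (via E)
D: 20  (via I)
A: 22  (via I)
C: 22  (via H)
Shortest route: J → K → H → C = 22.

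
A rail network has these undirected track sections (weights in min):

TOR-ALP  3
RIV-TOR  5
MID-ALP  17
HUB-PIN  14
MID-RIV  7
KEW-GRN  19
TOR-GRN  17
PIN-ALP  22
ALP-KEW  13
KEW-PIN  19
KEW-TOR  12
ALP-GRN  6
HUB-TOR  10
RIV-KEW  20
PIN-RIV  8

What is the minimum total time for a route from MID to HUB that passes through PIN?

29 min

Best MID to PIN: MID–RIV–PIN costing 15
Shortest PIN→HUB: PIN–HUB = 14
Total via PIN: 15 + 14 = 29 min.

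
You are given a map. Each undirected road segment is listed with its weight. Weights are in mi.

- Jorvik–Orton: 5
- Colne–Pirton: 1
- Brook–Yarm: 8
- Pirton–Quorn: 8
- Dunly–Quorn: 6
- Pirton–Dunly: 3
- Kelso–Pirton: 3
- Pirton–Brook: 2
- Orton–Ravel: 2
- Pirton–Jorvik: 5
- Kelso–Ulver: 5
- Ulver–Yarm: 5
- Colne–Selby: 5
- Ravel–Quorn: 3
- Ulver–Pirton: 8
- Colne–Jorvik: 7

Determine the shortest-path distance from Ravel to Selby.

Shortest distances from Ravel:
Ravel: 0
Orton: 2  (via Ravel)
Quorn: 3  (via Ravel)
Jorvik: 7  (via Orton)
Dunly: 9  (via Quorn)
Pirton: 11  (via Quorn)
Colne: 12  (via Pirton)
Brook: 13  (via Pirton)
Kelso: 14  (via Pirton)
Selby: 17  (via Colne)
Shortest route: Ravel → Quorn → Pirton → Colne → Selby = 17 mi.

17 mi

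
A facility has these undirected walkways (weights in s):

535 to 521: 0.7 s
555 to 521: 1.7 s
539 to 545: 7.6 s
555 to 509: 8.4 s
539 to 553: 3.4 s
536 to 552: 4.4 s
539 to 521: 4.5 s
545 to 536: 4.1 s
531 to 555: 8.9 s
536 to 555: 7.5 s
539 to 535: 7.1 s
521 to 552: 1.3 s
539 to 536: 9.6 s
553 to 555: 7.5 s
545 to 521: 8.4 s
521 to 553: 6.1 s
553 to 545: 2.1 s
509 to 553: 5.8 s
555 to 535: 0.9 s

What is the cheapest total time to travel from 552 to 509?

Compare a few routes:
552 - 521 - 539 - 553 - 509: 1.3+4.5+3.4+5.8 = 15
552 - 521 - 535 - 555 - 509: 1.3+0.7+0.9+8.4 = 11.3
552 - 521 - 555 - 509: 1.3+1.7+8.4 = 11.4
552 - 521 - 553 - 509: 1.3+6.1+5.8 = 13.2
The minimum is 11.3 s via 552 - 521 - 535 - 555 - 509.

11.3 s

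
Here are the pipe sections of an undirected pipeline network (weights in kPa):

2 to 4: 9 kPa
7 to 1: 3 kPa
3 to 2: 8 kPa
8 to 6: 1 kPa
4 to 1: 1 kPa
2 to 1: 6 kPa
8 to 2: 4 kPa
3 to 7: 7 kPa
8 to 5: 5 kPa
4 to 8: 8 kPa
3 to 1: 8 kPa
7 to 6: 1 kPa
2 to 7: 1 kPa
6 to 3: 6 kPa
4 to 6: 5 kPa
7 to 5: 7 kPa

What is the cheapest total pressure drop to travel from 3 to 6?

6 kPa

Running Dijkstra from 3:
3: 0
6: 6  (via 3)
Shortest route: 3 → 6 = 6 kPa.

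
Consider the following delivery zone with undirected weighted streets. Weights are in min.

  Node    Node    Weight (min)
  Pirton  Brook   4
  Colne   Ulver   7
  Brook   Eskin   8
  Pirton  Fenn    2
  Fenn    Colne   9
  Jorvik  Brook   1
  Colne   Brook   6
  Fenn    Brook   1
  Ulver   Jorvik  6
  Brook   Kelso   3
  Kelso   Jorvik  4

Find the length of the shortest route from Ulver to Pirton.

Enumerating some paths:
Ulver → Jorvik → Brook → Pirton: 6+1+4 = 11
Ulver → Jorvik → Brook → Fenn → Pirton: 6+1+1+2 = 10
Ulver → Jorvik → Kelso → Brook → Fenn → Pirton: 6+4+3+1+2 = 16
Ulver → Colne → Brook → Fenn → Pirton: 7+6+1+2 = 16
Cheapest is Ulver → Jorvik → Brook → Fenn → Pirton at 10 min.

10 min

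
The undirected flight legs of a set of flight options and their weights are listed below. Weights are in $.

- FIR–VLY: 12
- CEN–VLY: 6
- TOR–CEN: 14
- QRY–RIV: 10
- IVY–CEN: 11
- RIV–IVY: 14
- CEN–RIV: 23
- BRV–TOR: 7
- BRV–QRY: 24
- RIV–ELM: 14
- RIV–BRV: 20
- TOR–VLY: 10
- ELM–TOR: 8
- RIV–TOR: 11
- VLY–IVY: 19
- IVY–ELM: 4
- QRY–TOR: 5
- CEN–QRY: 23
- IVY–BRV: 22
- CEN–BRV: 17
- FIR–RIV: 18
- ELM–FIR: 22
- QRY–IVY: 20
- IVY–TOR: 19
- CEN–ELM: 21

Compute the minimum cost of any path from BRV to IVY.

$19

Running Dijkstra from BRV:
BRV: 0
TOR: 7  (via BRV)
QRY: 12  (via TOR)
ELM: 15  (via TOR)
CEN: 17  (via BRV)
VLY: 17  (via TOR)
RIV: 18  (via TOR)
IVY: 19  (via ELM)
Shortest route: BRV–TOR–ELM–IVY = $19.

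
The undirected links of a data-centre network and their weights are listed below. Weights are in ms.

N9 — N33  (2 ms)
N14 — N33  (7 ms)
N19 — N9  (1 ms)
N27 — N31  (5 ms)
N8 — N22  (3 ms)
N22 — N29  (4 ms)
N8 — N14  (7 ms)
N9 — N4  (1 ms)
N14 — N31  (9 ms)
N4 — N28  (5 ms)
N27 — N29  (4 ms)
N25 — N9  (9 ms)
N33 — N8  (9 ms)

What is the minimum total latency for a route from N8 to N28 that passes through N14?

Shortest N8→N14: N8 → N14 = 7
Shortest N14→N28: N14 → N33 → N9 → N4 → N28 = 15
Total via N14: 7 + 15 = 22 ms.

22 ms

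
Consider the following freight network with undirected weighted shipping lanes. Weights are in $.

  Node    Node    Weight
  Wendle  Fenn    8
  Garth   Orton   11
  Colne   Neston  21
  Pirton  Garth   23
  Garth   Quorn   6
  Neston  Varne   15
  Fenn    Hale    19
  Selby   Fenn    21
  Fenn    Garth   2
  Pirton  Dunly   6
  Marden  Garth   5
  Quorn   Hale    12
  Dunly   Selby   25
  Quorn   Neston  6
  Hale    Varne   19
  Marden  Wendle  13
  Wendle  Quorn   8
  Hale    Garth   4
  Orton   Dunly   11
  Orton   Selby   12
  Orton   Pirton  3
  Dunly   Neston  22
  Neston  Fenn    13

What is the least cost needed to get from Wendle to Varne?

Running Dijkstra from Wendle:
Wendle: 0
Quorn: 8  (via Wendle)
Fenn: 8  (via Wendle)
Garth: 10  (via Fenn)
Marden: 13  (via Wendle)
Hale: 14  (via Garth)
Neston: 14  (via Quorn)
Orton: 21  (via Garth)
Pirton: 24  (via Orton)
Selby: 29  (via Fenn)
Varne: 29  (via Neston)
Shortest route: Wendle–Quorn–Neston–Varne = $29.

$29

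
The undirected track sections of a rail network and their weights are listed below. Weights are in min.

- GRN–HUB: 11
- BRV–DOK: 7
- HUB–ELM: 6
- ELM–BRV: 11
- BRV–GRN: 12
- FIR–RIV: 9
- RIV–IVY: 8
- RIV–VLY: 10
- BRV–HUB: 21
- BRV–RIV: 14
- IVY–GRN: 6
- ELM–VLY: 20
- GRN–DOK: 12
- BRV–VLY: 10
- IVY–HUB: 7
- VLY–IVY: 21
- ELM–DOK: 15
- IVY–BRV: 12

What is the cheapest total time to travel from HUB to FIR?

24 min

Running Dijkstra from HUB:
HUB: 0
ELM: 6  (via HUB)
IVY: 7  (via HUB)
GRN: 11  (via HUB)
RIV: 15  (via IVY)
BRV: 17  (via ELM)
DOK: 21  (via ELM)
FIR: 24  (via RIV)
Shortest route: HUB → IVY → RIV → FIR = 24 min.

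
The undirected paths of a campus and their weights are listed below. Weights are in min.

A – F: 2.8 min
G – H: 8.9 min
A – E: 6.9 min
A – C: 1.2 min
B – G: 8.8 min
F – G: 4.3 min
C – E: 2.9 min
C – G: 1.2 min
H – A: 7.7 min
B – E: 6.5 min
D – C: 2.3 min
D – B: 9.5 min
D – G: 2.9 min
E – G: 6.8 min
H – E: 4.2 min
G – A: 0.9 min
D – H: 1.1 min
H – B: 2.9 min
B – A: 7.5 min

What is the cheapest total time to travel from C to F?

4 min

Candidate routes:
C → G → A → F: 1.2+0.9+2.8 = 4.9
C → A → F: 1.2+2.8 = 4
C → G → F: 1.2+4.3 = 5.5
C → A → G → F: 1.2+0.9+4.3 = 6.4
Cheapest is C → A → F at 4 min.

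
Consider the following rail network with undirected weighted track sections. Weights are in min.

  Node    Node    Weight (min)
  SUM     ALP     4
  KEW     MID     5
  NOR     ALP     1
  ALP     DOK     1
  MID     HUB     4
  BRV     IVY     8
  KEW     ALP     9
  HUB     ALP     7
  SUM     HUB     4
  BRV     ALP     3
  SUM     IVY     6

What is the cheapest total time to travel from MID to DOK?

Shortest distances from MID:
MID: 0
HUB: 4  (via MID)
KEW: 5  (via MID)
SUM: 8  (via HUB)
ALP: 11  (via HUB)
DOK: 12  (via ALP)
Shortest route: MID → HUB → ALP → DOK = 12 min.

12 min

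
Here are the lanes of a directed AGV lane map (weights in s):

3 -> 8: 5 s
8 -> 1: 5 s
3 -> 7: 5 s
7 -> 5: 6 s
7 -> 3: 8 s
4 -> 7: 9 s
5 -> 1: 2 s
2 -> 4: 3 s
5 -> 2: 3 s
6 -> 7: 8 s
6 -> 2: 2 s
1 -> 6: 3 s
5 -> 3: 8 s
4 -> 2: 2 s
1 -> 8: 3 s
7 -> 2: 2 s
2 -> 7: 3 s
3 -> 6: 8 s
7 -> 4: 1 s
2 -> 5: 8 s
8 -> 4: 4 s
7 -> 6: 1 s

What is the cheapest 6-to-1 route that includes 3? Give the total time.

23 s

Shortest 6→3: 6 → 2 → 7 → 3 = 13
Best 3 to 1: 3 → 8 → 1 costing 10
Total via 3: 13 + 10 = 23 s.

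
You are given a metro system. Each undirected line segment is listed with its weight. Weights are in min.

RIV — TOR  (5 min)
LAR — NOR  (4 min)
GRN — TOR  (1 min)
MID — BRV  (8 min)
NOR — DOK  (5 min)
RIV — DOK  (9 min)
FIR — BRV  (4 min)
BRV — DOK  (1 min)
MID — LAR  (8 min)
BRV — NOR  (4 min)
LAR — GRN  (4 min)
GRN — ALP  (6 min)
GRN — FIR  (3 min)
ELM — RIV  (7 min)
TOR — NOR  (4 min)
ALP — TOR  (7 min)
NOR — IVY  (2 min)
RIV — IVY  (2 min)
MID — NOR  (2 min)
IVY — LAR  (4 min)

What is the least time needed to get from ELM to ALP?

Candidate routes:
ELM–RIV–IVY–NOR–TOR–GRN–ALP: 7+2+2+4+1+6 = 22
ELM–RIV–TOR–ALP: 7+5+7 = 19
ELM–RIV–IVY–LAR–GRN–ALP: 7+2+4+4+6 = 23
ELM–RIV–IVY–NOR–TOR–ALP: 7+2+2+4+7 = 22
The minimum is 19 min via ELM–RIV–TOR–ALP.

19 min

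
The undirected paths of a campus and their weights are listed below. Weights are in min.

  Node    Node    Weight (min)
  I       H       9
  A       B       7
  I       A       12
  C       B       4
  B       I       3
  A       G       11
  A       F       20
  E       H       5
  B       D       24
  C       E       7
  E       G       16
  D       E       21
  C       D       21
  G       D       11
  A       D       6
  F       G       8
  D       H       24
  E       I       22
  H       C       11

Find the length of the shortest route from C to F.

30 min

Running Dijkstra from C:
C: 0
B: 4  (via C)
E: 7  (via C)
I: 7  (via B)
A: 11  (via B)
H: 11  (via C)
D: 17  (via A)
G: 22  (via A)
F: 30  (via G)
Shortest route: C → B → A → G → F = 30 min.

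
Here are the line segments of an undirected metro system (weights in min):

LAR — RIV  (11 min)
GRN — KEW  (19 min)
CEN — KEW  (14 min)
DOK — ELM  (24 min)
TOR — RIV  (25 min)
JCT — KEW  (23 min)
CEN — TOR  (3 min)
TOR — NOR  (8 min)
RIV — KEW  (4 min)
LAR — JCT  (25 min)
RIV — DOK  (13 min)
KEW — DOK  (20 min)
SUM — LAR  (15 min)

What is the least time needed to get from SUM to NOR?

Compare a few routes:
SUM–LAR–RIV–TOR–NOR: 15+11+25+8 = 59
SUM–LAR–RIV–KEW–CEN–TOR–NOR: 15+11+4+14+3+8 = 55
The minimum is 55 min via SUM–LAR–RIV–KEW–CEN–TOR–NOR.

55 min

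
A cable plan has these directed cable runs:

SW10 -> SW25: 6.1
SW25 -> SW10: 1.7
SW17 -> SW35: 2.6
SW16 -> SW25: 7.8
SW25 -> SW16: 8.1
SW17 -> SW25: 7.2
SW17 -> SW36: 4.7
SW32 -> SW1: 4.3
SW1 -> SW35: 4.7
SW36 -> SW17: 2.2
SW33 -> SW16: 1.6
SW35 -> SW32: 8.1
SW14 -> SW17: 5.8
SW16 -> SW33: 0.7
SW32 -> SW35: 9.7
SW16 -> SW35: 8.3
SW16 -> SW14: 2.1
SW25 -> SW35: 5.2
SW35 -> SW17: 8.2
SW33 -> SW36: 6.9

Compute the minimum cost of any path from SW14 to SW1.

20.8

Enumerating some paths:
SW14–SW17–SW35–SW32–SW1: 5.8+2.6+8.1+4.3 = 20.8
SW14–SW17–SW25–SW16–SW35–SW32–SW1: 5.8+7.2+8.1+8.3+8.1+4.3 = 41.8
SW14–SW17–SW25–SW35–SW32–SW1: 5.8+7.2+5.2+8.1+4.3 = 30.6
The minimum is 20.8 via SW14–SW17–SW35–SW32–SW1.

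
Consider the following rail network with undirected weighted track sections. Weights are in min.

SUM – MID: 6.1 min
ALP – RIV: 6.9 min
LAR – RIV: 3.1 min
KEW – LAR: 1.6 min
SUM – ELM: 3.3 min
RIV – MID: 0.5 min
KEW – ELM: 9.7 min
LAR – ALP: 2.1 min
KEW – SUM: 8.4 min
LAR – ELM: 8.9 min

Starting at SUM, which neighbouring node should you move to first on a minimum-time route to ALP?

MID

Enumerating some paths:
SUM - KEW - LAR - ALP: 8.4+1.6+2.1 = 12.1
SUM - MID - RIV - LAR - ALP: 6.1+0.5+3.1+2.1 = 11.8
The minimum is 11.8 min via SUM - MID - RIV - LAR - ALP.
So from SUM the first move is to MID.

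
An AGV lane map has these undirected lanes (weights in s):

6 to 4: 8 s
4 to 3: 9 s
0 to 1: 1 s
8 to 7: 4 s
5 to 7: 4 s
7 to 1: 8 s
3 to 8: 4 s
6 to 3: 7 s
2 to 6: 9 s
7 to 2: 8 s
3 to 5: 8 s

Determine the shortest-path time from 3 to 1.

Settle nodes by increasing distance from 3:
3: 0
8: 4  (via 3)
6: 7  (via 3)
5: 8  (via 3)
7: 8  (via 8)
4: 9  (via 3)
1: 16  (via 7)
Shortest route: 3–8–7–1 = 16 s.

16 s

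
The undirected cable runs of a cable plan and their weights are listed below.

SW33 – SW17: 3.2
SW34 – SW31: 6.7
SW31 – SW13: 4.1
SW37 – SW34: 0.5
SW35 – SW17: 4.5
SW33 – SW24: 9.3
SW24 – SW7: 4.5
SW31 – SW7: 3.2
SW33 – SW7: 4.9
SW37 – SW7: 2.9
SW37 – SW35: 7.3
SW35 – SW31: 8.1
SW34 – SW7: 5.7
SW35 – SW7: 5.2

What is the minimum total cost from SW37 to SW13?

Candidate routes:
SW37 → SW7 → SW31 → SW13: 2.9+3.2+4.1 = 10.2
SW37 → SW34 → SW7 → SW31 → SW13: 0.5+5.7+3.2+4.1 = 13.5
SW37 → SW34 → SW31 → SW13: 0.5+6.7+4.1 = 11.3
Cheapest is SW37 → SW7 → SW31 → SW13 at 10.2.

10.2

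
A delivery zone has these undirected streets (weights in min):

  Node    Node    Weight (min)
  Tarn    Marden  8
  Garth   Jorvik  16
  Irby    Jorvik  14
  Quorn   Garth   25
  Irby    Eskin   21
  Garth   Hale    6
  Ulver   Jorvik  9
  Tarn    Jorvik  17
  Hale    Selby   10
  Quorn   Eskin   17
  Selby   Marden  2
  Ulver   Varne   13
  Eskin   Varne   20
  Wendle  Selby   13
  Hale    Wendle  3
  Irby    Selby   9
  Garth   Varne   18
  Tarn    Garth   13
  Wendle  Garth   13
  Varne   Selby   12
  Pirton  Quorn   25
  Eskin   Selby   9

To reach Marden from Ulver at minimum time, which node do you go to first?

Compare a few routes:
Ulver - Varne - Selby - Marden: 13+12+2 = 27
Ulver - Jorvik - Tarn - Marden: 9+17+8 = 34
Cheapest is Ulver - Varne - Selby - Marden at 27 min.
So from Ulver the first move is to Varne.

Varne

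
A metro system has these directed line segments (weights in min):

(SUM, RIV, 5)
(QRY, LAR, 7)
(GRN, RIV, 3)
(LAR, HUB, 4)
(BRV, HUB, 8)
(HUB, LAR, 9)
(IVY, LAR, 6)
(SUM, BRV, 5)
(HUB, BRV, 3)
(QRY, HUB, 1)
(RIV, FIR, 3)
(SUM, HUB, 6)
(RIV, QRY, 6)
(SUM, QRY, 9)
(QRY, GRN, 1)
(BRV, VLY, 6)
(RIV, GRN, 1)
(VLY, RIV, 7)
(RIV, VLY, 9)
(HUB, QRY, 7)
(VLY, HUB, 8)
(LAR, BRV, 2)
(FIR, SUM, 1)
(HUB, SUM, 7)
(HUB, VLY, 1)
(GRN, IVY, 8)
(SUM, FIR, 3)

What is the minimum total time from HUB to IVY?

16 min

Running Dijkstra from HUB:
HUB: 0
VLY: 1  (via HUB)
BRV: 3  (via HUB)
SUM: 7  (via HUB)
QRY: 7  (via HUB)
RIV: 8  (via VLY)
GRN: 8  (via QRY)
LAR: 9  (via HUB)
FIR: 10  (via SUM)
IVY: 16  (via GRN)
Shortest route: HUB → QRY → GRN → IVY = 16 min.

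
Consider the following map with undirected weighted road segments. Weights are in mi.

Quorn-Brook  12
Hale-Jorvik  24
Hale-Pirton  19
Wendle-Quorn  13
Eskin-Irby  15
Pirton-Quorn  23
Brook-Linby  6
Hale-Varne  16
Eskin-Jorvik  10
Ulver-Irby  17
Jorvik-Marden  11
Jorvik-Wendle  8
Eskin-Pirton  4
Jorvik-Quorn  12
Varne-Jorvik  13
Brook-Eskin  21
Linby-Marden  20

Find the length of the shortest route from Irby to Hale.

38 mi

Running Dijkstra from Irby:
Irby: 0
Eskin: 15  (via Irby)
Ulver: 17  (via Irby)
Pirton: 19  (via Eskin)
Jorvik: 25  (via Eskin)
Wendle: 33  (via Jorvik)
Marden: 36  (via Jorvik)
Brook: 36  (via Eskin)
Quorn: 37  (via Jorvik)
Hale: 38  (via Pirton)
Shortest route: Irby–Eskin–Pirton–Hale = 38 mi.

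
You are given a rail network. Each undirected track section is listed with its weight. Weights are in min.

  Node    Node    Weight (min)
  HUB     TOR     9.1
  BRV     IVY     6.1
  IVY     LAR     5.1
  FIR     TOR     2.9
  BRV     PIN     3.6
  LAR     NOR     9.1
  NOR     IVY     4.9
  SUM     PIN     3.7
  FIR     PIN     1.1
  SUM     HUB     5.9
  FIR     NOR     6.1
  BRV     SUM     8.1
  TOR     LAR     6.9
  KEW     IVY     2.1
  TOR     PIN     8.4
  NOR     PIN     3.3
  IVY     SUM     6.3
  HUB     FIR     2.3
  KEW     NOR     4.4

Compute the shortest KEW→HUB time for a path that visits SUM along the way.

Best KEW to SUM: KEW → IVY → SUM costing 8.4
Shortest SUM→HUB: SUM → HUB = 5.9
Total via SUM: 8.4 + 5.9 = 14.3 min.

14.3 min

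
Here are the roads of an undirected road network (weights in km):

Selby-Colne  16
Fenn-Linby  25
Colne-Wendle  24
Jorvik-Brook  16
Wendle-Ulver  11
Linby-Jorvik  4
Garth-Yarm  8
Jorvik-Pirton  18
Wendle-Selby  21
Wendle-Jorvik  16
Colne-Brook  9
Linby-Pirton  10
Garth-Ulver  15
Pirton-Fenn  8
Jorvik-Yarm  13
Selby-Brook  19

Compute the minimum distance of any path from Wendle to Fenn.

38 km

Shortest distances from Wendle:
Wendle: 0
Ulver: 11  (via Wendle)
Jorvik: 16  (via Wendle)
Linby: 20  (via Jorvik)
Selby: 21  (via Wendle)
Colne: 24  (via Wendle)
Garth: 26  (via Ulver)
Yarm: 29  (via Jorvik)
Pirton: 30  (via Linby)
Brook: 32  (via Jorvik)
Fenn: 38  (via Pirton)
Shortest route: Wendle–Jorvik–Linby–Pirton–Fenn = 38 km.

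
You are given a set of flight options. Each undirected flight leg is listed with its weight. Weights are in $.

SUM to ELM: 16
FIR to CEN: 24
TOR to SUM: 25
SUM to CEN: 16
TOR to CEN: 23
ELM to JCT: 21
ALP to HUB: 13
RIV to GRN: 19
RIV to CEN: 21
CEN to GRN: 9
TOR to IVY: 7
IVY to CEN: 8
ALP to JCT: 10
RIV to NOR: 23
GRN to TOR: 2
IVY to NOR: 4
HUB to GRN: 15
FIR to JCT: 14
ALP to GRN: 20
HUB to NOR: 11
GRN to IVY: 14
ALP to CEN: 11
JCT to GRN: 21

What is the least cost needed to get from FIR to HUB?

Running Dijkstra from FIR:
FIR: 0
JCT: 14  (via FIR)
ALP: 24  (via JCT)
CEN: 24  (via FIR)
IVY: 32  (via CEN)
GRN: 33  (via CEN)
TOR: 35  (via GRN)
ELM: 35  (via JCT)
NOR: 36  (via IVY)
HUB: 37  (via ALP)
Shortest route: FIR → JCT → ALP → HUB = $37.

$37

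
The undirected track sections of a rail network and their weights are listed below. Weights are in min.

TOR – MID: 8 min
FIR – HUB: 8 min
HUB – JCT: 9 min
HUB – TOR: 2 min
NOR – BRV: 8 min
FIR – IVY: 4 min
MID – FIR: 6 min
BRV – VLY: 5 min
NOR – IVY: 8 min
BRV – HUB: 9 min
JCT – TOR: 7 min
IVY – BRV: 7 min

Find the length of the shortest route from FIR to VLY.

16 min

Settle nodes by increasing distance from FIR:
FIR: 0
IVY: 4  (via FIR)
MID: 6  (via FIR)
HUB: 8  (via FIR)
TOR: 10  (via HUB)
BRV: 11  (via IVY)
NOR: 12  (via IVY)
VLY: 16  (via BRV)
Shortest route: FIR–IVY–BRV–VLY = 16 min.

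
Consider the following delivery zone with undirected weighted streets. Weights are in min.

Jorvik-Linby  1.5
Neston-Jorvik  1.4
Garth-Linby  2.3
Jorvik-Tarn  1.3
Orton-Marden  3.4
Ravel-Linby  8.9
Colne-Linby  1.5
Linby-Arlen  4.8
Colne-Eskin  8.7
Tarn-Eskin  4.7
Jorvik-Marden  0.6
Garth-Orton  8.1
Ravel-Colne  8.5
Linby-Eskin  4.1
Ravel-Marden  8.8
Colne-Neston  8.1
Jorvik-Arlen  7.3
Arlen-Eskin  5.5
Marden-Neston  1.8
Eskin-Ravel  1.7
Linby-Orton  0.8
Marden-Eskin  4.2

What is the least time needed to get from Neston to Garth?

Enumerating some paths:
Neston - Jorvik - Linby - Garth: 1.4+1.5+2.3 = 5.2
Neston - Jorvik - Marden - Orton - Linby - Garth: 1.4+0.6+3.4+0.8+2.3 = 8.5
Neston - Marden - Jorvik - Linby - Garth: 1.8+0.6+1.5+2.3 = 6.2
Neston - Marden - Orton - Linby - Garth: 1.8+3.4+0.8+2.3 = 8.3
Cheapest is Neston - Jorvik - Linby - Garth at 5.2 min.

5.2 min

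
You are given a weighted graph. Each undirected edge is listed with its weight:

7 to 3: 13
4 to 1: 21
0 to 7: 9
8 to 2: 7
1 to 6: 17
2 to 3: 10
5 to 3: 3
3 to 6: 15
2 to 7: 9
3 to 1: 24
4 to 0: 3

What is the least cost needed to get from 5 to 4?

Shortest distances from 5:
5: 0
3: 3  (via 5)
2: 13  (via 3)
7: 16  (via 3)
6: 18  (via 3)
8: 20  (via 2)
0: 25  (via 7)
1: 27  (via 3)
4: 28  (via 0)
Shortest route: 5 → 3 → 7 → 0 → 4 = 28.

28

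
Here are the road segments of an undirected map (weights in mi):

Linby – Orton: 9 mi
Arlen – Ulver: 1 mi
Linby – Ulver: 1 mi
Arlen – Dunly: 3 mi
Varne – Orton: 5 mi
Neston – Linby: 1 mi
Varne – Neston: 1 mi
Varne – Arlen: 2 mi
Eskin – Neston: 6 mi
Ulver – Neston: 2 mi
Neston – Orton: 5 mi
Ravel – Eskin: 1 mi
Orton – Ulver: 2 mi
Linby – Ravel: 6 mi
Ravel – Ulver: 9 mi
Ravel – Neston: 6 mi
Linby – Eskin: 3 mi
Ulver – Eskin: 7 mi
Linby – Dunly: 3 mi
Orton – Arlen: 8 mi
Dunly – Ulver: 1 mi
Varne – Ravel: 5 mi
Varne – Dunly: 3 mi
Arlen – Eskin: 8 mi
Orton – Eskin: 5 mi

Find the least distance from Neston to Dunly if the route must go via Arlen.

Best Neston to Arlen: Neston → Varne → Arlen costing 3
Shortest Arlen→Dunly: Arlen → Ulver → Dunly = 2
Total via Arlen: 3 + 2 = 5 mi.

5 mi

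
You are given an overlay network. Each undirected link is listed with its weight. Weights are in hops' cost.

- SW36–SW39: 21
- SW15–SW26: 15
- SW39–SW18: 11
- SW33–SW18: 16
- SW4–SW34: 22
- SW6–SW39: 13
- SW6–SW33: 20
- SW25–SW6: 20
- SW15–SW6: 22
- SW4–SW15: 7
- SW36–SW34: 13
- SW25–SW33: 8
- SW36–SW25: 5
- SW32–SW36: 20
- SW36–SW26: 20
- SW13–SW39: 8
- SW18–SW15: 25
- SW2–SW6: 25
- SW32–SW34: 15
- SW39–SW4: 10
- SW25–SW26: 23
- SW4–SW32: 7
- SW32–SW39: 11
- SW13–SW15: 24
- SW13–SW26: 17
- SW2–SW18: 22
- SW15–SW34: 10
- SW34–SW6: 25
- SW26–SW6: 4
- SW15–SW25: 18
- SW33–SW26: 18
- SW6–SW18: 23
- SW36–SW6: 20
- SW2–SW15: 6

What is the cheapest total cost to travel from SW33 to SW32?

Candidate routes:
SW33 - SW18 - SW39 - SW32: 16+11+11 = 38
SW33 - SW25 - SW36 - SW32: 8+5+20 = 33
The minimum is 33 hops' cost via SW33 - SW25 - SW36 - SW32.

33 hops' cost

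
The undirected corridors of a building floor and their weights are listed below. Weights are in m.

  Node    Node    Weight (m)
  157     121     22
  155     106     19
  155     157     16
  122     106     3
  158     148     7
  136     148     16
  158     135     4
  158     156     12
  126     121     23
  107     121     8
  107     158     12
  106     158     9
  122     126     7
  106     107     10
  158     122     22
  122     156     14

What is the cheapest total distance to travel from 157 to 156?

Settle nodes by increasing distance from 157:
157: 0
155: 16  (via 157)
121: 22  (via 157)
107: 30  (via 121)
106: 35  (via 155)
122: 38  (via 106)
158: 42  (via 107)
126: 45  (via 121)
135: 46  (via 158)
148: 49  (via 158)
156: 52  (via 122)
Shortest route: 157 → 155 → 106 → 122 → 156 = 52 m.

52 m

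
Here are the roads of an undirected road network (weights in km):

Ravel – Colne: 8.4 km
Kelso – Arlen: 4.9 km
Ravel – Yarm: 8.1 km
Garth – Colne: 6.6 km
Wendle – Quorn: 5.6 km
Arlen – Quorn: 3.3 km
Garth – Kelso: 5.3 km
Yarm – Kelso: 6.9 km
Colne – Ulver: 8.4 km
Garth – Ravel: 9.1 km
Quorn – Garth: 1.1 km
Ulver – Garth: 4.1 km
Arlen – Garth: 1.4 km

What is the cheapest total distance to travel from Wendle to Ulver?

10.8 km

Running Dijkstra from Wendle:
Wendle: 0
Quorn: 5.6  (via Wendle)
Garth: 6.7  (via Quorn)
Arlen: 8.1  (via Garth)
Ulver: 10.8  (via Garth)
Shortest route: Wendle–Quorn–Garth–Ulver = 10.8 km.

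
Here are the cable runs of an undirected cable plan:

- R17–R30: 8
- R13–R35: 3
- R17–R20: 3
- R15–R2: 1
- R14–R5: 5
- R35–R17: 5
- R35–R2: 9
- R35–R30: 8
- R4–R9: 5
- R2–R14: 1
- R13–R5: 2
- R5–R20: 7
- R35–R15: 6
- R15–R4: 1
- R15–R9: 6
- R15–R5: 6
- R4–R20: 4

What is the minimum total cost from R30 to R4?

Candidate routes:
R30 → R35 → R13 → R5 → R15 → R4: 8+3+2+6+1 = 20
R30 → R35 → R2 → R15 → R4: 8+9+1+1 = 19
R30 → R17 → R20 → R4: 8+3+4 = 15
Cheapest is R30 → R17 → R20 → R4 at 15.

15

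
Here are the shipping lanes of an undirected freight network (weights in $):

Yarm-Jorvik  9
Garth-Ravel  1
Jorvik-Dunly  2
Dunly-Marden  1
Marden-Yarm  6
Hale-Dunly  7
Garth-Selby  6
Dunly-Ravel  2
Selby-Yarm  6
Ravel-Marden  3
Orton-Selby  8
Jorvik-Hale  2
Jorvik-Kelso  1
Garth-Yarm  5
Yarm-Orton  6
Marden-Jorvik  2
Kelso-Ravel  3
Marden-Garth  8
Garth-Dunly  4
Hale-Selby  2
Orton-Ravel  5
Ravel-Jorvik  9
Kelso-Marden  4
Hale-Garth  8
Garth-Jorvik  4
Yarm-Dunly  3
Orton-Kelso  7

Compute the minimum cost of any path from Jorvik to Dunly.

Settle nodes by increasing distance from Jorvik:
Jorvik: 0
Kelso: 1  (via Jorvik)
Marden: 2  (via Jorvik)
Hale: 2  (via Jorvik)
Dunly: 2  (via Jorvik)
Shortest route: Jorvik → Dunly = $2.

$2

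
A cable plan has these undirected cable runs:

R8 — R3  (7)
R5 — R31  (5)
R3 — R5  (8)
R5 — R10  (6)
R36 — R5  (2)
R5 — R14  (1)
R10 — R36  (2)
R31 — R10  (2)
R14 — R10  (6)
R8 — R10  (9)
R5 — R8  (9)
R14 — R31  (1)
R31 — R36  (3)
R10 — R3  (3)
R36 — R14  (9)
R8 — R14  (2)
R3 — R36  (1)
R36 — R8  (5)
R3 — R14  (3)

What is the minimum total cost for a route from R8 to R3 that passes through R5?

6

Shortest R8→R5: R8–R14–R5 = 3
Shortest R5→R3: R5–R36–R3 = 3
Total via R5: 3 + 3 = 6.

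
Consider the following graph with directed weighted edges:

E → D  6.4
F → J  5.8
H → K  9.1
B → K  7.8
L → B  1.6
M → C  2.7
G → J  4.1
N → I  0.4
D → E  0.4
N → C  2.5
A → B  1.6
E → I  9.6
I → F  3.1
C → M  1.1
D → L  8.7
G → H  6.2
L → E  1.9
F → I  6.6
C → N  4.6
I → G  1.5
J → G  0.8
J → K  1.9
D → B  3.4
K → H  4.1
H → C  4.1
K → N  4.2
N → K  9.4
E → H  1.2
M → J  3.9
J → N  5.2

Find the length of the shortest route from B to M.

15.6

Candidate routes:
B → K → N → I → G → H → C → M: 7.8+4.2+0.4+1.5+6.2+4.1+1.1 = 25.3
B → K → H → C → M: 7.8+4.1+4.1+1.1 = 17.1
B → K → N → I → F → J → G → H → C → M: 7.8+4.2+0.4+3.1+5.8+0.8+6.2+4.1+1.1 = 33.5
B → K → N → C → M: 7.8+4.2+2.5+1.1 = 15.6
The minimum is 15.6 via B → K → N → C → M.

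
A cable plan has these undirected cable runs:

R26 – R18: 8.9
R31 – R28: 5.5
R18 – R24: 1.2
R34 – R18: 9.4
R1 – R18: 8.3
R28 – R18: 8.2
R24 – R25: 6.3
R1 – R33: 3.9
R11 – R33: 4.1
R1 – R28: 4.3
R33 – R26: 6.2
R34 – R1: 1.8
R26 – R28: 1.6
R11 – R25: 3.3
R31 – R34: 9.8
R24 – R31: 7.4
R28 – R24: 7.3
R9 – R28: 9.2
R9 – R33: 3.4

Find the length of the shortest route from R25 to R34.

13.1

Candidate routes:
R25 → R24 → R18 → R1 → R34: 6.3+1.2+8.3+1.8 = 17.6
R25 → R24 → R18 → R34: 6.3+1.2+9.4 = 16.9
R25 → R11 → R33 → R1 → R34: 3.3+4.1+3.9+1.8 = 13.1
R25 → R24 → R28 → R1 → R34: 6.3+7.3+4.3+1.8 = 19.7
Cheapest is R25 → R11 → R33 → R1 → R34 at 13.1.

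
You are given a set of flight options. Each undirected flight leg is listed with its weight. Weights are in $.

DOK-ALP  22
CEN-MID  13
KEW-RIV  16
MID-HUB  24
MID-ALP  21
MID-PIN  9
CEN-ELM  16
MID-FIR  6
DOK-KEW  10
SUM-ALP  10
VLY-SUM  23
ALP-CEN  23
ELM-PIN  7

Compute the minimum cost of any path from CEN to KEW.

$55

Settle nodes by increasing distance from CEN:
CEN: 0
MID: 13  (via CEN)
ELM: 16  (via CEN)
FIR: 19  (via MID)
PIN: 22  (via MID)
ALP: 23  (via CEN)
SUM: 33  (via ALP)
HUB: 37  (via MID)
DOK: 45  (via ALP)
KEW: 55  (via DOK)
Shortest route: CEN → ALP → DOK → KEW = $55.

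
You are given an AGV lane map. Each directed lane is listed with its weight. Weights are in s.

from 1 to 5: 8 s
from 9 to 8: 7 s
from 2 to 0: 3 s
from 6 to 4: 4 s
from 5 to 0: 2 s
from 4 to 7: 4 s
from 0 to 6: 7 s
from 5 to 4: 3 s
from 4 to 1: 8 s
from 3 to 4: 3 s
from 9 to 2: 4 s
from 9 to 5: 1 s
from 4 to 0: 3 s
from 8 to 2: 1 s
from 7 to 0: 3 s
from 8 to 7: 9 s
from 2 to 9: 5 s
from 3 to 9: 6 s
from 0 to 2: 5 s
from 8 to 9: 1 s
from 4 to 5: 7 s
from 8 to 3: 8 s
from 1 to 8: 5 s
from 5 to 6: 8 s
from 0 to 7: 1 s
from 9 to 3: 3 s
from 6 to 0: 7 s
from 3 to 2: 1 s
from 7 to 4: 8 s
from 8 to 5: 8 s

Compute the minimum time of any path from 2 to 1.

17 s

Enumerating some paths:
2–0–7–4–1: 3+1+8+8 = 20
2–9–5–4–1: 5+1+3+8 = 17
2–9–3–4–1: 5+3+3+8 = 19
The minimum is 17 s via 2–9–5–4–1.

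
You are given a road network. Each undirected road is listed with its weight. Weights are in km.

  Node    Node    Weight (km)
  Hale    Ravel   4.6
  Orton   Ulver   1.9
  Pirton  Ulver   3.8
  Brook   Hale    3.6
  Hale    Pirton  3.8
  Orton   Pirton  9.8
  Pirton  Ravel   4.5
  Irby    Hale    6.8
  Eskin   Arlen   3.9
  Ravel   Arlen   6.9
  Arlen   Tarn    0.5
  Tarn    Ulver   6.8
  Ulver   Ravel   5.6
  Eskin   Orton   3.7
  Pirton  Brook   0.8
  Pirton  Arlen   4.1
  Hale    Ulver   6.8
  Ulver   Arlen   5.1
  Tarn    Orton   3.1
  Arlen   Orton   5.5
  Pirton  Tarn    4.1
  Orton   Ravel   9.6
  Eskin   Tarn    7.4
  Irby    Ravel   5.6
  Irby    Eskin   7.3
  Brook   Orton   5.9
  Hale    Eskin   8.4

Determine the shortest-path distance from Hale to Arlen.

7.9 km

Compare a few routes:
Hale - Brook - Pirton - Arlen: 3.6+0.8+4.1 = 8.5
Hale - Pirton - Tarn - Arlen: 3.8+4.1+0.5 = 8.4
Hale - Pirton - Arlen: 3.8+4.1 = 7.9
Cheapest is Hale - Pirton - Arlen at 7.9 km.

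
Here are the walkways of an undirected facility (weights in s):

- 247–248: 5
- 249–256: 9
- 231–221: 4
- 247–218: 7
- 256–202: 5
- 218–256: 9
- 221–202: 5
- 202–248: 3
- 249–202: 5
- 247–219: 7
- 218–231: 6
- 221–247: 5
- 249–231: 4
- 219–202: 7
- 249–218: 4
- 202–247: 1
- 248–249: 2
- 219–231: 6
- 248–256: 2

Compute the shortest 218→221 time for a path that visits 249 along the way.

Shortest 218→249: 218–249 = 4
Shortest 249→221: 249–231–221 = 8
Total via 249: 4 + 8 = 12 s.

12 s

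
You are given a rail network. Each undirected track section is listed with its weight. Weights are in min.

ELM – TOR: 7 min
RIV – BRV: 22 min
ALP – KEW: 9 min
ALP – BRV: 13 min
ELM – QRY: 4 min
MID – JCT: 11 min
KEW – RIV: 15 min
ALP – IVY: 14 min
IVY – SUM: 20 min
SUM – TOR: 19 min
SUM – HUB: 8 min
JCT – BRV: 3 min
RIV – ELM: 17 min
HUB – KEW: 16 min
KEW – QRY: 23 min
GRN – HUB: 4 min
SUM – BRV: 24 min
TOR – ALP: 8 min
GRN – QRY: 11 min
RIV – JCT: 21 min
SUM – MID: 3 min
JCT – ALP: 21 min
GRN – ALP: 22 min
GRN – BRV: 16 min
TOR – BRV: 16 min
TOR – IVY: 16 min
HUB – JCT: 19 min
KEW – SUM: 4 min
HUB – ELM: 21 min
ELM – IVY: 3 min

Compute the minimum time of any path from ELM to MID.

Settle nodes by increasing distance from ELM:
ELM: 0
IVY: 3  (via ELM)
QRY: 4  (via ELM)
TOR: 7  (via ELM)
GRN: 15  (via QRY)
ALP: 15  (via TOR)
RIV: 17  (via ELM)
HUB: 19  (via GRN)
SUM: 23  (via IVY)
BRV: 23  (via TOR)
KEW: 24  (via ALP)
JCT: 26  (via BRV)
MID: 26  (via SUM)
Shortest route: ELM → IVY → SUM → MID = 26 min.

26 min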